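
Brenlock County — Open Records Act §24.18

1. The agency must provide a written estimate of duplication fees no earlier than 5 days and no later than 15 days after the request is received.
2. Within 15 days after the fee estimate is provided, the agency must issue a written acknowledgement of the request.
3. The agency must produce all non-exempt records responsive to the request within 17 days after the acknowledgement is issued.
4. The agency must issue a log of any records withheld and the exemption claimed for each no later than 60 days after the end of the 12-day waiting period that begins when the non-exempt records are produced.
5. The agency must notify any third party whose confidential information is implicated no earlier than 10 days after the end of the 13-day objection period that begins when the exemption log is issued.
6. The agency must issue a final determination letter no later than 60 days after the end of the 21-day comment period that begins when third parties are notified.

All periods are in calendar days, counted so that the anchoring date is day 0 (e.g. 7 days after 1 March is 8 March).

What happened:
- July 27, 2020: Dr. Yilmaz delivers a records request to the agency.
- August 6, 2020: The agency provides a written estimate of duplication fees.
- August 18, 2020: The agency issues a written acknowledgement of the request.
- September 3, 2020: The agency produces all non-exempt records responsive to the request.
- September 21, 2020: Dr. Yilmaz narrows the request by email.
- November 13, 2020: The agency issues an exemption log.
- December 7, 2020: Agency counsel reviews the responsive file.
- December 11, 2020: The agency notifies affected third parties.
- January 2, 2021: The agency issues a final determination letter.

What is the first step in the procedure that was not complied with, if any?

None — every step was satisfied

Step 1 — 5 and 15 days from July 27, 2020 (when the request is received) are August 1, 2020 and August 11, 2020 respectively; done August 6, 2020 — within the window.
Step 2 — counting 15 days from August 6, 2020 (when the fee estimate is provided) gives a deadline of August 21, 2020; completed August 18, 2020, before the deadline.
Step 3 — counting 17 days from August 18, 2020 (when the acknowledgement is issued) gives a deadline of September 4, 2020; September 3, 2020 is within that limit.
Step 4 — counting 60 days from September 15, 2020 (end of the 12-day waiting period, which began when the non-exempt records are produced on September 3, 2020) gives a deadline of November 14, 2020; completed November 13, 2020, before the deadline.
Step 5 — must wait 10 days from November 26, 2020 (end of the 13-day objection period, which began when the exemption log is issued on November 13, 2020), so not before December 6, 2020; December 11, 2020 is on or after that date.
Step 6 — counting 60 days from January 1, 2021 (end of the 21-day comment period, which began when third parties are notified on December 11, 2020) gives a deadline of March 2, 2021; completed January 2, 2021, before the deadline.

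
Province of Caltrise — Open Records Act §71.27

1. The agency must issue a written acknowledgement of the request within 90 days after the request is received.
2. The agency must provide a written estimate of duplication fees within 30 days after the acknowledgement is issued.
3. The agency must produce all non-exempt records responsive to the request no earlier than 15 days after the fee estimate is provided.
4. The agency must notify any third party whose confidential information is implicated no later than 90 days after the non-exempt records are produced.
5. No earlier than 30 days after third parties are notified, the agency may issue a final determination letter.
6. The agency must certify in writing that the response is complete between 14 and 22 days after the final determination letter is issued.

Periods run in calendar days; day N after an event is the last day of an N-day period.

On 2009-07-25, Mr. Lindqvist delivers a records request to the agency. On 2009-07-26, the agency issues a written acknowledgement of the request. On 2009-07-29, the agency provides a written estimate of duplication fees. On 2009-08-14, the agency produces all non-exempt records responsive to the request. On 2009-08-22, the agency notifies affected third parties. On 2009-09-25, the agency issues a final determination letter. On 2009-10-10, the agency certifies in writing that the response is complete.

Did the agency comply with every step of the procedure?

Yes

(1) due by 2009-07-25 + 90 days = 2009-10-23; done 2009-07-26 — timely.
(2) due by 2009-07-26 + 30 days = 2009-08-25; completed 2009-07-29, before the deadline.
(3) permitted from 2009-07-29 + 15 days = 2009-08-13 onward; done 2009-08-14, after the minimum wait.
(4) due by 2009-08-14 + 90 days = 2009-11-12; 2009-08-22 is within that limit.
(5) permitted from 2009-08-22 + 30 days = 2009-09-21 onward; done 2009-09-25 — permitted.
(6) the permitted window runs from 2009-09-25 + 14 = 2009-10-09 to 2009-09-25 + 22 = 2009-10-17; 2009-10-10 falls inside that range.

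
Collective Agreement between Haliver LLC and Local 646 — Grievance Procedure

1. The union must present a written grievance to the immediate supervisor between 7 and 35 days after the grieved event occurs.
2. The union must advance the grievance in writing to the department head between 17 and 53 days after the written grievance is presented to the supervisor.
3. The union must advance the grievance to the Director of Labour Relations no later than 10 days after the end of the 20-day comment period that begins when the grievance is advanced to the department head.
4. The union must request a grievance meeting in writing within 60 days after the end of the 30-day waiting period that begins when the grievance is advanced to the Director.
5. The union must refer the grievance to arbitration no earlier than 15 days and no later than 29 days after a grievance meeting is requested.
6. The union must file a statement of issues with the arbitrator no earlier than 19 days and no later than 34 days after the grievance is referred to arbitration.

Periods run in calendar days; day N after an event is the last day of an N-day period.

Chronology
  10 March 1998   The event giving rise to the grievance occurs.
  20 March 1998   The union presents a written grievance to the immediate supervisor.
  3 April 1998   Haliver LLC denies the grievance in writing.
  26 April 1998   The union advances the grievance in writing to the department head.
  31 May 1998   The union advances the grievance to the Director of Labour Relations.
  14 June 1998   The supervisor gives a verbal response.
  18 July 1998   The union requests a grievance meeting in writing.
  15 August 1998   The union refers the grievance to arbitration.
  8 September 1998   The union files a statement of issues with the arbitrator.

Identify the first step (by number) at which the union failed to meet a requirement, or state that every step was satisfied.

Step 1 — 7 and 35 days from 10 March 1998 (when the grieved event occurs) are 17 March 1998 and 14 April 1998 respectively; done 20 March 1998 — within the window.
Step 2 — 17 and 53 days from 20 March 1998 (when the written grievance is presented to the supervisor) are 6 April 1998 and 12 May 1998 respectively; done 26 April 1998, which is between those dates.
Step 3 — counting 10 days from 16 May 1998 (end of the 20-day comment period, which began when the grievance is advanced to the department head on 26 April 1998) gives a deadline of 26 May 1998; not done until 31 May 1998, 5 days after the deadline.
The procedure was therefore not followed at step 3.

Step 3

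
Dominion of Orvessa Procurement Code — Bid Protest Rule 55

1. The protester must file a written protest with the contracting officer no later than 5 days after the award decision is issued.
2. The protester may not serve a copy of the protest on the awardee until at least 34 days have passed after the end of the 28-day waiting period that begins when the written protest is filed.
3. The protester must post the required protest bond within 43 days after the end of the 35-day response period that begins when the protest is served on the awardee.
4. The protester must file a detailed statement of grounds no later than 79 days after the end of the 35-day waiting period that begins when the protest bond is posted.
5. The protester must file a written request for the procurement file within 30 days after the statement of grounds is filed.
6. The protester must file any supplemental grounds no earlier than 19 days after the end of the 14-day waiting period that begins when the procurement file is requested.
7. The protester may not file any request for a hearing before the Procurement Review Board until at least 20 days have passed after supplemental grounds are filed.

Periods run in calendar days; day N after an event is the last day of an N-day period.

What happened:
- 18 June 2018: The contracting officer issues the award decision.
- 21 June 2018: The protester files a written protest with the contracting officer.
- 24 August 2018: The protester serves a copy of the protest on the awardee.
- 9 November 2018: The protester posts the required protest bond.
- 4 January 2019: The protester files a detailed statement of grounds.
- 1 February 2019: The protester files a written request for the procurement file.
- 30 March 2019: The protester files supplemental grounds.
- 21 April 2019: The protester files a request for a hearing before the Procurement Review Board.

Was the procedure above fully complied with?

Step 1 — counting 5 days from 18 June 2018 (when the award decision is issued) gives a deadline of 23 June 2018; 21 June 2018 is within that limit.
Step 2 — must wait 34 days from 19 July 2018 (end of the 28-day waiting period, which began when the written protest is filed on 21 June 2018), so not before 22 August 2018; 24 August 2018 is on or after that date.
Step 3 — counting 43 days from 28 September 2018 (end of the 35-day response period, which began when the protest is served on the awardee on 24 August 2018) gives a deadline of 10 November 2018; done 9 November 2018 — timely.
Step 4 — counting 79 days from 14 December 2018 (end of the 35-day waiting period, which began when the protest bond is posted on 9 November 2018) gives a deadline of 3 March 2019; done 4 January 2019 — timely.
Step 5 — counting 30 days from 4 January 2019 (when the statement of grounds is filed) gives a deadline of 3 February 2019; done 1 February 2019 — timely.
Step 6 — must wait 19 days from 15 February 2019 (end of the 14-day waiting period, which began when the procurement file is requested on 1 February 2019), so not before 6 March 2019; done 30 March 2019, after the minimum wait.
Step 7 — must wait 20 days from 30 March 2019 (when supplemental grounds are filed), so not before 19 April 2019; done 21 April 2019 — permitted.

Yes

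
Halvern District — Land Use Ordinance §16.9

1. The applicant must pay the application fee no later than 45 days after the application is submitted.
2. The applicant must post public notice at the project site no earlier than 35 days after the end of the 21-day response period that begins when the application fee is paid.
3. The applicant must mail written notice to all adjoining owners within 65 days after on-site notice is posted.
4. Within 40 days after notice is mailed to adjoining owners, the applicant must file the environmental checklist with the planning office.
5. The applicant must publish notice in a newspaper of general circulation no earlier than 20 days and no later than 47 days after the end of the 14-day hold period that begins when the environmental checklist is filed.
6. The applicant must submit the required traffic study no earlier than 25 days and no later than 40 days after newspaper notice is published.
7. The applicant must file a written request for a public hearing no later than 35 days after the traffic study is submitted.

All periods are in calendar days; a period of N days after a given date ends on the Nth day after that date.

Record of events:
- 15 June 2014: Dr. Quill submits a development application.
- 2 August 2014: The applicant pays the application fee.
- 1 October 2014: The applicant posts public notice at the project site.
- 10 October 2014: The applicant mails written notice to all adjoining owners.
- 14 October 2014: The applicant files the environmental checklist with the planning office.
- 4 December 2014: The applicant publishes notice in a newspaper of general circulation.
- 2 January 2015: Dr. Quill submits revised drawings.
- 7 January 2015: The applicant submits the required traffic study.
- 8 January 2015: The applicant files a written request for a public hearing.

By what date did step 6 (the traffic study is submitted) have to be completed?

Step 6 runs from 4 December 2014, when newspaper notice is published. The window is 25–40 days after 4 December 2014; it closes on 13 January 2015.

13 January 2015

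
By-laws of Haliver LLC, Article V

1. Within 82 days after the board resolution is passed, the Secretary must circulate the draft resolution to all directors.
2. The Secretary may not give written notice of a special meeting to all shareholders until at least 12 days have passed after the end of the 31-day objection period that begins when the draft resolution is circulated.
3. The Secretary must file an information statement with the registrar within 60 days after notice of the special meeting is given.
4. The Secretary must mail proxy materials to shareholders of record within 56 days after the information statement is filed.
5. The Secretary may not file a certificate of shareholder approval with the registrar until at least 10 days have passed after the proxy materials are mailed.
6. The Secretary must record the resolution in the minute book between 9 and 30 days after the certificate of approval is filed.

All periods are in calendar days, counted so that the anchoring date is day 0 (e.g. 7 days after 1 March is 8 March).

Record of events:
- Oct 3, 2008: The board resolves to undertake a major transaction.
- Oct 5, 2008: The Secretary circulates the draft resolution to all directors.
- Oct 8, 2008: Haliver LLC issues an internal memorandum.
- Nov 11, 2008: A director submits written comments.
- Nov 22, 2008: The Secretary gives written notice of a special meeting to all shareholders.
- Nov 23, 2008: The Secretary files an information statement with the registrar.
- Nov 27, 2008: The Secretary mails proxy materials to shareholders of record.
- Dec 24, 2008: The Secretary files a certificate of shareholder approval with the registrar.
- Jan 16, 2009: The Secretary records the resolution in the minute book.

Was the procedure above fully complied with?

Step 1 — counting 82 days from Oct 3, 2008 (when the board resolution is passed) gives a deadline of Dec 24, 2008; Oct 5, 2008 is within that limit.
Step 2 — must wait 12 days from Nov 5, 2008 (end of the 31-day objection period, which began when the draft resolution is circulated on Oct 5, 2008), so not before Nov 17, 2008; done Nov 22, 2008 — permitted.
Step 3 — counting 60 days from Nov 22, 2008 (when notice of the special meeting is given) gives a deadline of Jan 21, 2009; done Nov 23, 2008 — timely.
Step 4 — counting 56 days from Nov 23, 2008 (when the information statement is filed) gives a deadline of Jan 18, 2009; done Nov 27, 2008 — timely.
Step 5 — must wait 10 days from Nov 27, 2008 (when the proxy materials are mailed), so not before Dec 7, 2008; Dec 24, 2008 is on or after that date.
Step 6 — 9 and 30 days from Dec 24, 2008 (when the certificate of approval is filed) are Jan 2, 2009 and Jan 23, 2009 respectively; done Jan 16, 2009, which is between those dates.

Yes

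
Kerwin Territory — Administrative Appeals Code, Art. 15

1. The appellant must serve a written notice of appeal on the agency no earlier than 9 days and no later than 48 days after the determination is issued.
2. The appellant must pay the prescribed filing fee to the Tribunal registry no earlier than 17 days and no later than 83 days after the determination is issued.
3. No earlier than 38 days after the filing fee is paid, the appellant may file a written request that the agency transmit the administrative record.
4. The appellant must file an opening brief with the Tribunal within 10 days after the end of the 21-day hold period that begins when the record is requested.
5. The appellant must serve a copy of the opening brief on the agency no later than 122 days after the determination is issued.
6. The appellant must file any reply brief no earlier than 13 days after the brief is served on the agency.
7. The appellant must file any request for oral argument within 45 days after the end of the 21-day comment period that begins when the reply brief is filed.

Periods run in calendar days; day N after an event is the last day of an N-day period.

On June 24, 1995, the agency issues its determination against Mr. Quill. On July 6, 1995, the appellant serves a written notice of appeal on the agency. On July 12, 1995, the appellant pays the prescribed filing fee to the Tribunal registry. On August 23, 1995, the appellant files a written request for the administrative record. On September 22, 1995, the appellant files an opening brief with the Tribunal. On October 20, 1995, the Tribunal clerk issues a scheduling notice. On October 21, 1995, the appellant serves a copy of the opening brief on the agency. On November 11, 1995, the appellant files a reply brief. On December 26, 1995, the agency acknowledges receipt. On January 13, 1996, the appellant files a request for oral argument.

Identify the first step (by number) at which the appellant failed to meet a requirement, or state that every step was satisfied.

None — every step was satisfied

(1) the permitted window runs from June 24, 1995 + 9 = July 3, 1995 to June 24, 1995 + 48 = August 11, 1995; July 6, 1995 falls inside that range.
(2) the permitted window runs from June 24, 1995 + 17 = July 11, 1995 to June 24, 1995 + 83 = September 15, 1995; done July 12, 1995 — within the window.
(3) permitted from July 12, 1995 + 38 days = August 19, 1995 onward; August 23, 1995 is on or after that date.
(4) due by September 13, 1995 + 10 days = September 23, 1995; done September 22, 1995 — timely.
(5) due by June 24, 1995 + 122 days = October 24, 1995; done October 21, 1995 — timely.
(6) permitted from October 21, 1995 + 13 days = November 3, 1995 onward; done November 11, 1995 — permitted.
(7) due by December 2, 1995 + 45 days = January 16, 1996; January 13, 1996 is within that limit.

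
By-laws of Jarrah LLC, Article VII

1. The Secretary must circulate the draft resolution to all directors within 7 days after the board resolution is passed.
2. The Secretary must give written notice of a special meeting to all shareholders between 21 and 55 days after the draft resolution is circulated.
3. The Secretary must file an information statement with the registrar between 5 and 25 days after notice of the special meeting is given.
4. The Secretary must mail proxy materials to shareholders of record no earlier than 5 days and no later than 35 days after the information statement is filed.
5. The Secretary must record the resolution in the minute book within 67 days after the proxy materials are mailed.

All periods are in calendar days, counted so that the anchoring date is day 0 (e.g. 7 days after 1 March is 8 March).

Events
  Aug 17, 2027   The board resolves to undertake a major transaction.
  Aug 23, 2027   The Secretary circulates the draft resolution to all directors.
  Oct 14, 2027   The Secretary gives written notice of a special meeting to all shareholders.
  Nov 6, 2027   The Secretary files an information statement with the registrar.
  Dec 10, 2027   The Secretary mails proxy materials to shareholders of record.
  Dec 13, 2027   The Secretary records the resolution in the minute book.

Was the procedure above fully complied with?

Yes

Step 1 — counting 7 days from Aug 17, 2027 (when the board resolution is passed) gives a deadline of Aug 24, 2027; completed Aug 23, 2027, before the deadline.
Step 2 — 21 and 55 days from Aug 23, 2027 (when the draft resolution is circulated) are Sep 13, 2027 and Oct 17, 2027 respectively; done Oct 14, 2027, which is between those dates.
Step 3 — 5 and 25 days from Oct 14, 2027 (when notice of the special meeting is given) are Oct 19, 2027 and Nov 8, 2027 respectively; done Nov 6, 2027 — within the window.
Step 4 — 5 and 35 days from Nov 6, 2027 (when the information statement is filed) are Nov 11, 2027 and Dec 11, 2027 respectively; done Dec 10, 2027, which is between those dates.
Step 5 — counting 67 days from Dec 10, 2027 (when the proxy materials are mailed) gives a deadline of Feb 15, 2028; completed Dec 13, 2027, before the deadline.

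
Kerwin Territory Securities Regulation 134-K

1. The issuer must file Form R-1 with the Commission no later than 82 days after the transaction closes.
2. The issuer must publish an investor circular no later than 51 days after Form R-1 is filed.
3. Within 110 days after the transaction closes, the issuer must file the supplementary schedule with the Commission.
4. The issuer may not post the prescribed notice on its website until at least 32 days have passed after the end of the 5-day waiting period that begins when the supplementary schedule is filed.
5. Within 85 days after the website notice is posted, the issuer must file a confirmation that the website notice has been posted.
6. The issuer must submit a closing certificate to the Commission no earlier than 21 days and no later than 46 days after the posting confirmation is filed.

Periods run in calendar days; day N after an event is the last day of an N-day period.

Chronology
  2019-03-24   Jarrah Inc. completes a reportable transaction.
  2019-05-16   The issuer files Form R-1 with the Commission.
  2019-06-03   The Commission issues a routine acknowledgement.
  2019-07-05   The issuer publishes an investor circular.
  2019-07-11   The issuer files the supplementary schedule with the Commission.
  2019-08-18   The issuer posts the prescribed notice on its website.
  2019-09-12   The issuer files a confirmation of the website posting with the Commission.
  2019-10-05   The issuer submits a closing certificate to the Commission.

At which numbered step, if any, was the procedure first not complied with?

Step 1 — counting 82 days from 2019-03-24 (when the transaction closes) gives a deadline of 2019-06-14; 2019-05-16 is within that limit.
Step 2 — counting 51 days from 2019-05-16 (when Form R-1 is filed) gives a deadline of 2019-07-06; 2019-07-05 is within that limit.
Step 3 — counting 110 days from 2019-03-24 (when the transaction closes) gives a deadline of 2019-07-12; completed 2019-07-11, before the deadline.
Step 4 — must wait 32 days from 2019-07-16 (end of the 5-day waiting period, which began when the supplementary schedule is filed on 2019-07-11), so not before 2019-08-17; done 2019-08-18, after the minimum wait.
Step 5 — counting 85 days from 2019-08-18 (when the website notice is posted) gives a deadline of 2019-11-11; done 2019-09-12 — timely.
Step 6 — 21 and 46 days from 2019-09-12 (when the posting confirmation is filed) are 2019-10-03 and 2019-10-28 respectively; done 2019-10-05, which is between those dates.

None — every step was satisfied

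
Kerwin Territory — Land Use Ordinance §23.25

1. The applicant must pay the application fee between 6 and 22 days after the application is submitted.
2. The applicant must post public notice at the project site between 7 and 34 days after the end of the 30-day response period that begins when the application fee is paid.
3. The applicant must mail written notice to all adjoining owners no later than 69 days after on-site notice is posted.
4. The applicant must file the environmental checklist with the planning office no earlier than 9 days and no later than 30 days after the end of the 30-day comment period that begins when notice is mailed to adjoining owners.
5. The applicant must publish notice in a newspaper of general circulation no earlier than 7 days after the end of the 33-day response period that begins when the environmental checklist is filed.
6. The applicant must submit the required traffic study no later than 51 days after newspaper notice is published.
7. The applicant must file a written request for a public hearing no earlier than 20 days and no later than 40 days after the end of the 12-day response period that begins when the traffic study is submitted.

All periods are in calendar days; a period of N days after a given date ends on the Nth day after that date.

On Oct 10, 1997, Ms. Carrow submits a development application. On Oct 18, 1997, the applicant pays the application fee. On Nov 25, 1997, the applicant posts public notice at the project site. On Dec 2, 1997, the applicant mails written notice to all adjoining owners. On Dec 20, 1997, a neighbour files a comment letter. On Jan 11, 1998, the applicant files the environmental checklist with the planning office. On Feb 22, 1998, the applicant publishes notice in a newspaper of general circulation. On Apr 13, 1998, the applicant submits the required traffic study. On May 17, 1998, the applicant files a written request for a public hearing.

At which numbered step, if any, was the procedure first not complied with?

Step 1: the window is 6–22 days after Oct 10, 1997 (when the application is submitted), so Oct 16, 1997 through Nov 1, 1997; Oct 18, 1997 falls inside that range.
Step 2: the window is 7–34 days after Nov 17, 1997 (end of the 30-day response period, which began when the application fee is paid on Oct 18, 1997), so Nov 24, 1997 through Dec 21, 1997; done Nov 25, 1997, which is between those dates.
Step 3: 69 days after Nov 25, 1997 (when on-site notice is posted) is Feb 2, 1998; Dec 2, 1997 is within that limit.
Step 4: the window is 9–30 days after Jan 1, 1998 (end of the 30-day comment period, which began when notice is mailed to adjoining owners on Dec 2, 1997), so Jan 10, 1998 through Jan 31, 1998; done Jan 11, 1998, which is between those dates.
Step 5: the earliest permitted date is 7 days after Feb 13, 1998 (end of the 33-day response period, which began when the environmental checklist is filed on Jan 11, 1998), i.e. Feb 20, 1998; Feb 22, 1998 is on or after that date.
Step 6: 51 days after Feb 22, 1998 (when newspaper notice is published) is Apr 14, 1998; Apr 13, 1998 is within that limit.
Step 7: the window is 20–40 days after Apr 25, 1998 (end of the 12-day response period, which began when the traffic study is submitted on Apr 13, 1998), so May 15, 1998 through Jun 4, 1998; May 17, 1998 falls inside that range.

None — every step was satisfied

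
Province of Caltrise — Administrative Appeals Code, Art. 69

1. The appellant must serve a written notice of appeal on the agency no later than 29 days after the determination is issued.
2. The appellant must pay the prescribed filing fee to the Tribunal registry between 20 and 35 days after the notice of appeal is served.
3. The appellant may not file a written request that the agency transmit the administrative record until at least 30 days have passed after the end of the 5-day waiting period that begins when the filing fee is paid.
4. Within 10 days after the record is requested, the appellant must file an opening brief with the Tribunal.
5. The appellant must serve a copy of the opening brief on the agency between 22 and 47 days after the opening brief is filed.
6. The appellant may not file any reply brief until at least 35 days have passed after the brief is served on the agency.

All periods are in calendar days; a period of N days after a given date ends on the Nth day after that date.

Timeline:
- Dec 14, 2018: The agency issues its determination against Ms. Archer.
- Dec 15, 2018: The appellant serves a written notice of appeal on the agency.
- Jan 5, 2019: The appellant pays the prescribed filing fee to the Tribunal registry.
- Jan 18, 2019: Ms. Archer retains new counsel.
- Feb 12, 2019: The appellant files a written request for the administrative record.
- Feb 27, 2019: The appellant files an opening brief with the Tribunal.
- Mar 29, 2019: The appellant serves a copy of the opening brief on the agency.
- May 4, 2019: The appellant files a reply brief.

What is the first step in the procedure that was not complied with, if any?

Step 1: 29 days after Dec 14, 2018 (when the determination is issued) is Jan 12, 2019; done Dec 15, 2018 — timely.
Step 2: the window is 20–35 days after Dec 15, 2018 (when the notice of appeal is served), so Jan 4, 2019 through Jan 19, 2019; Jan 5, 2019 falls inside that range.
Step 3: the earliest permitted date is 30 days after Jan 10, 2019 (end of the 5-day waiting period, which began when the filing fee is paid on Jan 5, 2019), i.e. Feb 9, 2019; Feb 12, 2019 is on or after that date.
Step 4: 10 days after Feb 12, 2019 (when the record is requested) is Feb 22, 2019; done Feb 27, 2019 — 5 days late.

Step 4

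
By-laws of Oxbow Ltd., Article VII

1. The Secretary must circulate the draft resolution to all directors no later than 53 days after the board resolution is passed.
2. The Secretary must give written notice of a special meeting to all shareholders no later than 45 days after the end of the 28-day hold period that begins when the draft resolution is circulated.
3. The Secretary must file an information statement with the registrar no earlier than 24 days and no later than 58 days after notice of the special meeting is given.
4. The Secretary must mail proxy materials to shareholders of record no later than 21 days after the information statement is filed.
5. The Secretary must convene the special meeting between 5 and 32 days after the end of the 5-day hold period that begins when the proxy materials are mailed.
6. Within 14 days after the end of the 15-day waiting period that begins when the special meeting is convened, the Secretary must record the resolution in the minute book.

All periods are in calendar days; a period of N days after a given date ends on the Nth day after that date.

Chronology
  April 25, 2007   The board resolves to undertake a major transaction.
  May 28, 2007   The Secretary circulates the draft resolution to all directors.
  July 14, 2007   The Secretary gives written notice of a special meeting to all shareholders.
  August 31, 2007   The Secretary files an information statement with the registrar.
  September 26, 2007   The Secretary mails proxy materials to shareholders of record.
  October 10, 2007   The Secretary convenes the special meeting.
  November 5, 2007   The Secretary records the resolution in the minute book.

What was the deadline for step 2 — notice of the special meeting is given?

The draft resolution is circulated on May 28, 2007; the 28-day hold period therefore ends June 25, 2007, and step 2 runs from that date. 45 days after June 25, 2007 is August 9, 2007.

August 9, 2007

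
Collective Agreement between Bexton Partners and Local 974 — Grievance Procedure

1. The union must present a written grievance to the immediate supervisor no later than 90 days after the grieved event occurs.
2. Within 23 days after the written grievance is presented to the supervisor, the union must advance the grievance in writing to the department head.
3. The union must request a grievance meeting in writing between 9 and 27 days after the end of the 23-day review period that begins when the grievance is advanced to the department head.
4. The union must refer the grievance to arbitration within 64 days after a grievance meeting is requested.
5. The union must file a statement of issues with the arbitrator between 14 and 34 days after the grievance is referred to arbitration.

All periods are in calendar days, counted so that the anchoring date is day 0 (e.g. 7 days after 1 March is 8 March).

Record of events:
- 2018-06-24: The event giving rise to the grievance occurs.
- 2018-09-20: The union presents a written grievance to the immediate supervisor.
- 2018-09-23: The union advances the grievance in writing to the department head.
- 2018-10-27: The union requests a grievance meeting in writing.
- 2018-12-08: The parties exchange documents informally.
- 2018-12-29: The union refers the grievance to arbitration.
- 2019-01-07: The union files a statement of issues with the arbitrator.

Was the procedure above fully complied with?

No

Step 1 — counting 90 days from 2018-06-24 (when the grieved event occurs) gives a deadline of 2018-09-22; 2018-09-20 is within that limit.
Step 2 — counting 23 days from 2018-09-20 (when the written grievance is presented to the supervisor) gives a deadline of 2018-10-13; done 2018-09-23 — timely.
Step 3 — 9 and 27 days from 2018-10-16 (end of the 23-day review period, which began when the grievance is advanced to the department head on 2018-09-23) are 2018-10-25 and 2018-11-12 respectively; done 2018-10-27 — within the window.
Step 4 — counting 64 days from 2018-10-27 (when a grievance meeting is requested) gives a deadline of 2018-12-30; 2018-12-29 is within that limit.
Step 5 — 14 and 34 days from 2018-12-29 (when the grievance is referred to arbitration) are 2019-01-12 and 2019-02-01 respectively; done 2019-01-07 — 5 days before the window opened.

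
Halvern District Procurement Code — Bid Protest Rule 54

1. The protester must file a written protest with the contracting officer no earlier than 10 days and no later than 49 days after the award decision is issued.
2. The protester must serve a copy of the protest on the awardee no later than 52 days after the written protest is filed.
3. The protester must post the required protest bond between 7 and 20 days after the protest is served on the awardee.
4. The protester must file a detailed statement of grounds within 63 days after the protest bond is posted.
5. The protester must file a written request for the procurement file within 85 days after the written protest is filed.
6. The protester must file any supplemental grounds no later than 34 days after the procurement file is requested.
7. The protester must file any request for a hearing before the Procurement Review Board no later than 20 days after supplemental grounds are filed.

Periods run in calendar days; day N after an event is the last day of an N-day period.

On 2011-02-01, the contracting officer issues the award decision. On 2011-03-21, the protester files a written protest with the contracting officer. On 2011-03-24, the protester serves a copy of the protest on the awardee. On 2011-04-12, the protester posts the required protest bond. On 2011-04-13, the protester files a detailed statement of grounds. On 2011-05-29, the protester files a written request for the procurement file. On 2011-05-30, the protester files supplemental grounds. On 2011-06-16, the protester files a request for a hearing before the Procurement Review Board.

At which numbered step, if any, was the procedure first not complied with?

None — every step was satisfied

(1) the permitted window runs from 2011-02-01 + 10 = 2011-02-11 to 2011-02-01 + 49 = 2011-03-22; done 2011-03-21 — within the window.
(2) due by 2011-03-21 + 52 days = 2011-05-12; done 2011-03-24 — timely.
(3) the permitted window runs from 2011-03-24 + 7 = 2011-03-31 to 2011-03-24 + 20 = 2011-04-13; done 2011-04-12, which is between those dates.
(4) due by 2011-04-12 + 63 days = 2011-06-14; 2011-04-13 is within that limit.
(5) due by 2011-03-21 + 85 days = 2011-06-14; done 2011-05-29 — timely.
(6) due by 2011-05-29 + 34 days = 2011-07-02; 2011-05-30 is within that limit.
(7) due by 2011-05-30 + 20 days = 2011-06-19; 2011-06-16 is within that limit.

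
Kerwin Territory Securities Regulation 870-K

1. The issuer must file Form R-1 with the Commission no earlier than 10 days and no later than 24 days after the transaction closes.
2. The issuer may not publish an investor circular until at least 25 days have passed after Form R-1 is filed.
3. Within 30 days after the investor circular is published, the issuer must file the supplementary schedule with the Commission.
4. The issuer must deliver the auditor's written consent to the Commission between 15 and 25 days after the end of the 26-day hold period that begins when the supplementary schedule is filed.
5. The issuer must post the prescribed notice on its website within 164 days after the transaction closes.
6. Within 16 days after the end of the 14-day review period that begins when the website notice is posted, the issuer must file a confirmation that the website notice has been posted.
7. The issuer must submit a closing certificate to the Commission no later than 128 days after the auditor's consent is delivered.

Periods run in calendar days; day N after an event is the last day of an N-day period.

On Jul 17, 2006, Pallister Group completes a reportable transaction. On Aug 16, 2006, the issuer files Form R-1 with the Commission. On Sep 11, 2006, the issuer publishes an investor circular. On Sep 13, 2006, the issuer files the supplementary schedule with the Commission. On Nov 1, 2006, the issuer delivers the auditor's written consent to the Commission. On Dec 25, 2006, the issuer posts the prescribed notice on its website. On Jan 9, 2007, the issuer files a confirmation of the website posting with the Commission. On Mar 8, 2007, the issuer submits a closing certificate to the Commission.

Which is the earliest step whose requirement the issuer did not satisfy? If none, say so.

Step 1

Step 1 — 10 and 24 days from Jul 17, 2006 (when the transaction closes) are Jul 27, 2006 and Aug 10, 2006 respectively; done Aug 16, 2006 — 6 days after the window closed.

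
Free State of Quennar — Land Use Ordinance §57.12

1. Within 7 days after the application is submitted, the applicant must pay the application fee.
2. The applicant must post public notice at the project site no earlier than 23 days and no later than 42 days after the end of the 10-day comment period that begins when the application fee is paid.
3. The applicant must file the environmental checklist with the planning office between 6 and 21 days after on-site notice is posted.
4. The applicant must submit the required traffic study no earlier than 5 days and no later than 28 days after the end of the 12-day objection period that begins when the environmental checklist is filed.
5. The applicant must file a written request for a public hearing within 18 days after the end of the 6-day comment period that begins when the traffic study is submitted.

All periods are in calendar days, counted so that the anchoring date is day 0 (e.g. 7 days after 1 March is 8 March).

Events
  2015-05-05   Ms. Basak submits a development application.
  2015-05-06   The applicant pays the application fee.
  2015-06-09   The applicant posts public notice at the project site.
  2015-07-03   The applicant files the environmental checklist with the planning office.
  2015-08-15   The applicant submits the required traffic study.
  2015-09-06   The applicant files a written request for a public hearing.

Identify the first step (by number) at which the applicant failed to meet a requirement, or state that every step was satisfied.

Step 1 — counting 7 days from 2015-05-05 (when the application is submitted) gives a deadline of 2015-05-12; 2015-05-06 is within that limit.
Step 2 — 23 and 42 days from 2015-05-16 (end of the 10-day comment period, which began when the application fee is paid on 2015-05-06) are 2015-06-08 and 2015-06-27 respectively; done 2015-06-09 — within the window.
Step 3 — 6 and 21 days from 2015-06-09 (when on-site notice is posted) are 2015-06-15 and 2015-06-30 respectively; 2015-07-03 is 3 days past the end of the window.
The procedure was therefore not followed at step 3.

Step 3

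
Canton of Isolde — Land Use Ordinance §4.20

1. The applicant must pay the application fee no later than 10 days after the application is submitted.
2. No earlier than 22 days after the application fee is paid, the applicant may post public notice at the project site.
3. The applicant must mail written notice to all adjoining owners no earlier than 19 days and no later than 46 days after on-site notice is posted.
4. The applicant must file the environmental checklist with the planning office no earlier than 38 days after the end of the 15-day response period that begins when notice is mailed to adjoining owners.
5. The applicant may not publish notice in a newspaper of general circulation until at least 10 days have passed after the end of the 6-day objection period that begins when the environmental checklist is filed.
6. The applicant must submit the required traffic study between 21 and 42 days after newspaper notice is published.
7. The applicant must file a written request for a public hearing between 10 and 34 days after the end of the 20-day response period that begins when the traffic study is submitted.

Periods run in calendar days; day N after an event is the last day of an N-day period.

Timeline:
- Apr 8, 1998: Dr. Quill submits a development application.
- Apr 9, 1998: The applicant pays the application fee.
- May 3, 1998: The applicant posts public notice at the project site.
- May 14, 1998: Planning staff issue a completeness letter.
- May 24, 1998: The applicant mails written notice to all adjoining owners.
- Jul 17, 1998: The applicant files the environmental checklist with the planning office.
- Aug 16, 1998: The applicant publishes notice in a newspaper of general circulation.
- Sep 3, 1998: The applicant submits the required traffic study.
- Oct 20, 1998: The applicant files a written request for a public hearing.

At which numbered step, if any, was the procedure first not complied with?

Step 6

Step 1 — counting 10 days from Apr 8, 1998 (when the application is submitted) gives a deadline of Apr 18, 1998; Apr 9, 1998 is within that limit.
Step 2 — must wait 22 days from Apr 9, 1998 (when the application fee is paid), so not before May 1, 1998; May 3, 1998 is on or after that date.
Step 3 — 19 and 46 days from May 3, 1998 (when on-site notice is posted) are May 22, 1998 and Jun 18, 1998 respectively; May 24, 1998 falls inside that range.
Step 4 — must wait 38 days from Jun 8, 1998 (end of the 15-day response period, which began when notice is mailed to adjoining owners on May 24, 1998), so not before Jul 16, 1998; Jul 17, 1998 is on or after that date.
Step 5 — must wait 10 days from Jul 23, 1998 (end of the 6-day objection period, which began when the environmental checklist is filed on Jul 17, 1998), so not before Aug 2, 1998; done Aug 16, 1998, after the minimum wait.
Step 6 — 21 and 42 days from Aug 16, 1998 (when newspaper notice is published) are Sep 6, 1998 and Sep 27, 1998 respectively; Sep 3, 1998 is 3 days too early.
The analysis stops there.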